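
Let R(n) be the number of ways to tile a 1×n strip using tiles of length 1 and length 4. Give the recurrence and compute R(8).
Condition on the last tile: it has length 1 (leaving a 1×(n-1) strip) or length 4 (leaving a 1×(n-4) strip), so R(n) = R(n-1) + R(n-4) (order-4 linear recurrence).
For 0 ≤ i < 4 only unit tiles fit, so R(i) = 1.
Iterating the recurrence: R(4) = 2, R(5) = 3, R(6) = 4, R(7) = 5, R(8) = 7.

R(n) = R(n-1) + R(n-4), with R(i) = 1 for 0 ≤ i < 4; R(8) = 7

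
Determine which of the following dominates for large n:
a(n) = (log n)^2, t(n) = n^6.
Comparing growth rates:
Growth-rate hierarchy: log n ≺ any polynomial ≺ any exponential cⁿ (c>1) ≺ n! ≺ nⁿ.
polynomial degree 6 dominates polylogarithmic (log n)^2 asymptotically.

t(n) grows faster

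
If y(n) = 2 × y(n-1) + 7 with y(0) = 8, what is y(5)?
Computing step by step:
y(0) = 8
y(1) = 2 × 8 + 7 = 23
y(2) = 2 × 23 + 7 = 53
y(3) = 2 × 53 + 7 = 113
y(4) = 2 × 113 + 7 = 233
y(5) = 2 × 233 + 7 = 473

473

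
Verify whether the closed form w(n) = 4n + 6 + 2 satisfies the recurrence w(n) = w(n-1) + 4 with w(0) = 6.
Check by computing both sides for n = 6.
From the recurrence with w(0) = 6:
  w(0) = 6, w(1) = 10, w(2) = 14, w(3) = 18, w(4) = 22, w(5) = 26, w(6) = 30
  so the recurrence gives w(6) = 30.
From the proposed closed form w(n) = 4n + 6 + 2:
  w(6) = 32.
The recurrence gives 30 but the closed form gives 32, so the closed form does not satisfy the recurrence.

No, the closed form is incorrect.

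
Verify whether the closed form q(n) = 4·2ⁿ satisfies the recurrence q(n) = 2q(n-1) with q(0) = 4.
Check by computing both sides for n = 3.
From the recurrence with q(0) = 4:
  q(0) = 4, q(1) = 8, q(2) = 16, q(3) = 32
  so the recurrence gives q(3) = 32.
From the proposed closed form q(n) = 4·2ⁿ:
  q(3) = 32.
Both sides give 32 at n = 3, and the initial condition(s) match, so the closed form is consistent.

Yes, the closed form is correct.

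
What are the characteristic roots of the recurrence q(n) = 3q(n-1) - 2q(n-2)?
Substitute q(n) = rⁿ and divide through by rⁿ⁻²: r² - 3r + 2 = 0
Factor: (r - 2)(r - 1) = 0, so r = 2, 1.
General solution: q(n) = A·2ⁿ + B·1ⁿ

Characteristic: r² - 3r + 2 = 0, Roots: r = 2, 1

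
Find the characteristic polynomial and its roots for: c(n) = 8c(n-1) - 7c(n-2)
Substitute c(n) = rⁿ and divide through by rⁿ⁻²: r² - 8r + 7 = 0
Factor: (r - 1)(r - 7) = 0, so r = 1, 7.
General solution: c(n) = A·1ⁿ + B·7ⁿ

Characteristic: r² - 8r + 7 = 0, Roots: r = 1, 7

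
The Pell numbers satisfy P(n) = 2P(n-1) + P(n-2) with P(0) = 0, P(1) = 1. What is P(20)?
Computing the sequence terms:
0, 1, 2, 5, 12, 29, 70, 169, 408, 985, 2378, 5741, 13860, 33461, 80782, 195025, 470832, 1136689, 2744210, 6625109, 15994428

15994428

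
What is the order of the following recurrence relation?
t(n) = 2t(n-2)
The order is the largest lag k for which t(n-k) appears. Here the deepest term is t(n-2), so the order is 2.

Order 2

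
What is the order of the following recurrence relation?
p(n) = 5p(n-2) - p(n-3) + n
The order is the largest lag k for which p(n-k) appears. Here the deepest term is p(n-3) (the n term is non-homogeneous and does not affect the order), so the order is 3.

Order 3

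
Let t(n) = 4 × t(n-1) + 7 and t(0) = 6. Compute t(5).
Computing step by step:
t(0) = 6
t(1) = 4 × 6 + 7 = 31
t(2) = 4 × 31 + 7 = 131
t(3) = 4 × 131 + 7 = 531
t(4) = 4 × 531 + 7 = 2131
t(5) = 4 × 2131 + 7 = 8531

8531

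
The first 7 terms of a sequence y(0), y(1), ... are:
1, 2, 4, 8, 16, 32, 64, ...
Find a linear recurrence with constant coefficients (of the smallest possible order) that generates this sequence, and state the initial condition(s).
Look for the lowest-order linear relation among consecutive terms.
Observation: each term is 2× the previous.
Check at n=2: 2·2 = 4. ✓

y(n) = 2 × y(n-1), y(0) = 1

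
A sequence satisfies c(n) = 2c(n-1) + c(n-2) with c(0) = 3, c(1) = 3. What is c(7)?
Computing the sequence terms:
3, 3, 9, 21, 51, 123, 297, 717

717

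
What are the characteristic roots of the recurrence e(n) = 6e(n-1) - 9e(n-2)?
Substitute e(n) = rⁿ and divide through by rⁿ⁻²: r² - 6r + 9 = 0
Factor: (r - 3)² = 0, so r = 3 (double root).
General solution: e(n) = (A + Bn)·3ⁿ

Characteristic: r² - 6r + 9 = 0, Roots: r = 3 (double root)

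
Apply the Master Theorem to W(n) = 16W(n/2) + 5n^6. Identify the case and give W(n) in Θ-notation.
Master Theorem template: W(n) = a·W(n/b) + f(n).
Here: a=16, b=2, f(n)=5n^6
Compute log_b(a) = log_2(16) = 4.
f(n) = 5n^6 = Ω(n^(4+ε)) with ε = 2, and the regularity condition holds (a·f(n/b) = (a/b^6)·f(n) with a/b^6 = 2^-2 < 1). Case 3: W(n) = Θ(f(n)) = Θ(n^6).

Case 3: W(n) = Θ(n^6)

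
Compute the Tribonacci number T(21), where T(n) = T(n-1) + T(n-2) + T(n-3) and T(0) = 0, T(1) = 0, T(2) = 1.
Computing the sequence terms:
0, 0, 1, 1, 2, 4, 7, 13, 24, 44, 81, 149, 274, 504, 927, 1705, 3136, 5768, 10609, 19513, 35890, 66012

66012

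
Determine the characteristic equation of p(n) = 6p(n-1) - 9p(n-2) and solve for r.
Substitute p(n) = rⁿ and divide through by rⁿ⁻²: r² - 6r + 9 = 0
Factor: (r - 3)² = 0, so r = 3 (double root).
General solution: p(n) = (A + Bn)·3ⁿ

Characteristic: r² - 6r + 9 = 0, Roots: r = 3 (double root)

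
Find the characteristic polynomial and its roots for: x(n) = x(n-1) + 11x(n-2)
Substitute x(n) = rⁿ and divide through by rⁿ⁻²: r² - r - 11 = 0
Discriminant: 1² + 4·11 = 45, not a perfect square, so by the quadratic formula r = (1 ± √45)/2.
General solution: x(n) = A·r₁ⁿ + B·r₂ⁿ where r₁,r₂ = (1 ± √45)/2

Characteristic: r² - r - 11 = 0, Roots: r = (1 ± √45)/2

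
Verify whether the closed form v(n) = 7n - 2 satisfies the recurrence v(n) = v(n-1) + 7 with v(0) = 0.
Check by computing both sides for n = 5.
From the recurrence with v(0) = 0:
  v(0) = 0, v(1) = 7, v(2) = 14, v(3) = 21, v(4) = 28, v(5) = 35
  so the recurrence gives v(5) = 35.
From the proposed closed form v(n) = 7n - 2:
  v(5) = 33.
The recurrence gives 35 but the closed form gives 33, so the closed form does not satisfy the recurrence.

No, the closed form is incorrect.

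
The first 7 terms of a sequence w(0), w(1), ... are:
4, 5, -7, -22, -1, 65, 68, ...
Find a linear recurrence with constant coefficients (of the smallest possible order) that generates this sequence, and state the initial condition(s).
Look for the lowest-order linear relation among consecutive terms.
Observation: w(n) - 1·w(n-1) - (-3)·w(n-2) = 0 holds for the shown terms, and no order-1 relation w(n) = α·w(n-1) + β fits.
Check at n=3: 1·-7 + (-3)·5 = -22. ✓

w(n) = w(n-1) - 3w(n-2), w(0) = 4, w(1) = 5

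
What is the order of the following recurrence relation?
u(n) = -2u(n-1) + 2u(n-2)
The order is the largest lag k for which u(n-k) appears. Here the deepest term is u(n-2), so the order is 2.

Order 2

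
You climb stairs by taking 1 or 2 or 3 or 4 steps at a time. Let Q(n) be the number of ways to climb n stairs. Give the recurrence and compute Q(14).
Condition on the size of the last step (1 to 4): before it there were n-1, …, n-4 stairs climbed, and these cases are disjoint, so Q(n) = Q(n-1) + Q(n-2) + Q(n-3) + Q(n-4) (order-4 linear recurrence).
Initial conditions by direct count (compositions of i into parts ≤ 4): Q(1) = 1; Q(2) = 2; Q(3) = 4; Q(4) = 8.
Iterating the recurrence: Q(5) = 15, Q(6) = 29, Q(7) = 56, Q(8) = 108, Q(9) = 208, Q(10) = 401, Q(11) = 773, Q(12) = 1490, Q(13) = 2872, Q(14) = 5536.

Q(n) = Q(n-1) + Q(n-2) + Q(n-3) + Q(n-4), Q(1) = 1, Q(2) = 2, Q(3) = 4, Q(4) = 8; Q(14) = 5536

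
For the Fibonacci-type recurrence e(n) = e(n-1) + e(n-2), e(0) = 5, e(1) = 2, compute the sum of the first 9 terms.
Computing the sequence terms: 5, 2, 7, 9, 16, 25, 41, 66, 107
Adding these values together:

278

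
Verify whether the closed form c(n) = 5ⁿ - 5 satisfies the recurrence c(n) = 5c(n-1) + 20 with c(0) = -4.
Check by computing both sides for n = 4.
From the recurrence with c(0) = -4:
  c(0) = -4, c(1) = 0, c(2) = 20, c(3) = 120, c(4) = 620
  so the recurrence gives c(4) = 620.
From the proposed closed form c(n) = 5ⁿ - 5:
  c(4) = 620.
Both sides give 620 at n = 4, and the initial condition(s) match, so the closed form is consistent.

Yes, the closed form is correct.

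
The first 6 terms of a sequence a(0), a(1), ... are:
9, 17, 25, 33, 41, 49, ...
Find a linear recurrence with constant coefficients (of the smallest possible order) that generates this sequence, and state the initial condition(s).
Look for the lowest-order linear relation among consecutive terms.
Observation: consecutive differences are constant (= 8).
Check at n=2: 1·17 + 8 = 25. ✓

a(n) = a(n-1) + 8, a(0) = 9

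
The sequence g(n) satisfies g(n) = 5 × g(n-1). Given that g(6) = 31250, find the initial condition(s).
In general g(n) = 5ⁿ · g(0). At n = 6: g(0) = g(6) / 5^6 = 31250 / 15625 = 2.

g(0) = 2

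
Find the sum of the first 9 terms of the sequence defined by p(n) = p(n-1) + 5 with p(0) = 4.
Computing the sequence terms: 4, 9, 14, 19, 24, 29, 34, 39, 44
Adding these values together:

216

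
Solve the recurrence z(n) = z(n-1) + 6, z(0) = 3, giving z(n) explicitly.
Recurrence: z(n) = z(n-1) + 6, initial: z(0) = 3.
Each step adds 6, so z(n) = z(0) + 6n = 6n + 3.

z(n) = 6n + 3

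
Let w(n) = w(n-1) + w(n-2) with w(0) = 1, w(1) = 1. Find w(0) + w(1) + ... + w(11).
Computing the sequence terms: 1, 1, 2, 3, 5, 8, 13, 21, 34, 55, 89, 144
Adding these values together:

376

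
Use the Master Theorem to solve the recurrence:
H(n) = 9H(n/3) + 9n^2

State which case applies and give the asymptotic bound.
Master Theorem template: H(n) = a·H(n/b) + f(n).
Here: a=9, b=3, f(n)=9n^2
Compute log_b(a) = log_3(9) = 2.
f(n) = 9n^2 = Θ(n^2). Case 2: H(n) = Θ(n^2 log n).

Case 2: H(n) = Θ(n^2 log n)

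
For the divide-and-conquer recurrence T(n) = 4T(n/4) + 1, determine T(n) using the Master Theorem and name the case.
Master Theorem template: T(n) = a·T(n/b) + f(n).
Here: a=4, b=4, f(n)=1
Compute log_b(a) = log_4(4) = 1.
f(n) = 1 = O(n^(1-ε)) with ε = 1. Case 1: T(n) = Θ(n^log_b(a)) = Θ(n).

Case 1: T(n) = Θ(n)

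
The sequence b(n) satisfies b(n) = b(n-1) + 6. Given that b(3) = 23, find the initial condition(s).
b(3) = b(0) + 3·6, so b(0) = 23 - 18 = 5.

b(0) = 5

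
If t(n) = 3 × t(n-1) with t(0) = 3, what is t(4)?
Computing step by step:
t(0) = 3
t(1) = 3 × 3 = 9
t(2) = 3 × 9 = 27
t(3) = 3 × 27 = 81
t(4) = 3 × 81 = 243

243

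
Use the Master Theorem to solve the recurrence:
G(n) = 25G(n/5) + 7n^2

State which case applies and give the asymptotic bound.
Master Theorem template: G(n) = a·G(n/b) + f(n).
Here: a=25, b=5, f(n)=7n^2
Compute log_b(a) = log_5(25) = 2.
f(n) = 7n^2 = Θ(n^2). Case 2: G(n) = Θ(n^2 log n).

Case 2: G(n) = Θ(n^2 log n)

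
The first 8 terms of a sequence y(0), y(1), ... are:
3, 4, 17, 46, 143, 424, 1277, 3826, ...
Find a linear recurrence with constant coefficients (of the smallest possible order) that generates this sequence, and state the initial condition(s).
Look for the lowest-order linear relation among consecutive terms.
Observation: y(n) - 2·y(n-1) - (3)·y(n-2) = 0 holds for the shown terms, and no order-1 relation y(n) = α·y(n-1) + β fits.
Check at n=3: 2·17 + (3)·4 = 46. ✓

y(n) = 2y(n-1) + 3y(n-2), y(0) = 3, y(1) = 4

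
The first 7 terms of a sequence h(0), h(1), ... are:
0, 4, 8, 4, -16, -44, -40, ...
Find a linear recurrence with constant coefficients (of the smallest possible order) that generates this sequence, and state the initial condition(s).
Look for the lowest-order linear relation among consecutive terms.
Observation: h(n) - 2·h(n-1) - (-3)·h(n-2) = 0 holds for the shown terms, and no order-1 relation h(n) = α·h(n-1) + β fits.
Check at n=3: 2·8 + (-3)·4 = 4. ✓

h(n) = 2h(n-1) - 3h(n-2), h(0) = 0, h(1) = 4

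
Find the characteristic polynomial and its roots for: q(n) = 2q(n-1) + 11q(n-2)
Substitute q(n) = rⁿ and divide through by rⁿ⁻²: r² - 2r - 11 = 0
Discriminant: 2² + 4·11 = 48, not a perfect square, so by the quadratic formula r = (2 ± √48)/2.
General solution: q(n) = A·r₁ⁿ + B·r₂ⁿ where r₁,r₂ = (2 ± √48)/2

Characteristic: r² - 2r - 11 = 0, Roots: r = (2 ± √48)/2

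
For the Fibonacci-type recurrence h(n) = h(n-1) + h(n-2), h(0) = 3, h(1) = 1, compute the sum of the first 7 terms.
Computing the sequence terms: 3, 1, 4, 5, 9, 14, 23
Adding these values together:

59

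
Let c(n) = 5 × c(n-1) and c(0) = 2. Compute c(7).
Computing step by step:
c(0) = 2
c(1) = 5 × 2 = 10
c(2) = 5 × 10 = 50
c(3) = 5 × 50 = 250
c(4) = 5 × 250 = 1250
c(5) = 5 × 1250 = 6250
c(6) = 5 × 6250 = 31250
c(7) = 5 × 31250 = 156250

156250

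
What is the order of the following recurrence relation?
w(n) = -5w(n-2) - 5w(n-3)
The order is the largest lag k for which w(n-k) appears. Here the deepest term is w(n-3), so the order is 3.

Order 3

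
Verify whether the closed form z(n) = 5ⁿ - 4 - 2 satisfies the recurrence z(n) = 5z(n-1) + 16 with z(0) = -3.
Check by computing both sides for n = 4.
From the recurrence with z(0) = -3:
  z(0) = -3, z(1) = 1, z(2) = 21, z(3) = 121, z(4) = 621
  so the recurrence gives z(4) = 621.
From the proposed closed form z(n) = 5ⁿ - 4 - 2:
  z(4) = 619.
The recurrence gives 621 but the closed form gives 619, so the closed form does not satisfy the recurrence.

No, the closed form is incorrect.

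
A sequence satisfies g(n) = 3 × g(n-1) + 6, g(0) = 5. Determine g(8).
Computing step by step:
g(0) = 5
g(1) = 3 × 5 + 6 = 21
g(2) = 3 × 21 + 6 = 69
g(3) = 3 × 69 + 6 = 213
g(4) = 3 × 213 + 6 = 645
g(5) = 3 × 645 + 6 = 1941
g(6) = 3 × 1941 + 6 = 5829
g(7) = 3 × 5829 + 6 = 17493
g(8) = 3 × 17493 + 6 = 52485

52485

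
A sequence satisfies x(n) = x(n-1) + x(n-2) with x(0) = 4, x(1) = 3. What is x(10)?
Computing the sequence terms:
4, 3, 7, 10, 17, 27, 44, 71, 115, 186, 301

301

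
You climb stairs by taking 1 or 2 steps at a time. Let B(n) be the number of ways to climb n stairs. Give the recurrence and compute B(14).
Condition on the size of the last step (1 to 2): before it there were n-1, …, n-2 stairs climbed, and these cases are disjoint, so B(n) = B(n-1) + B(n-2) (Fibonacci-type sequence).
Initial conditions by direct count (compositions of i into parts ≤ 2): B(1) = 1; B(2) = 2.
Iterating the recurrence: B(3) = 3, B(4) = 5, B(5) = 8, B(6) = 13, B(7) = 21, B(8) = 34, B(9) = 55, B(10) = 89, B(11) = 144, B(12) = 233, B(13) = 377, B(14) = 610.

B(n) = B(n-1) + B(n-2), B(1) = 1, B(2) = 2; B(14) = 610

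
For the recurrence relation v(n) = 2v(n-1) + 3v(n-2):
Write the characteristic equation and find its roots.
Substitute v(n) = rⁿ and divide through by rⁿ⁻²: r² - 2r - 3 = 0
Factor: (r + 1)(r - 3) = 0, so r = -1, 3.
General solution: v(n) = A·(-1)ⁿ + B·3ⁿ

Characteristic: r² - 2r - 3 = 0, Roots: r = -1, 3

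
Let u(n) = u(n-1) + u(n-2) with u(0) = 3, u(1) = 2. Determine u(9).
Computing the sequence terms:
3, 2, 5, 7, 12, 19, 31, 50, 81, 131

131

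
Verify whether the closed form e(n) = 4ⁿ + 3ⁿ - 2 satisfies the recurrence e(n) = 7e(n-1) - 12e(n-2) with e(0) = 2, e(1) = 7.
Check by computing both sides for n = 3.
From the recurrence with e(0) = 2, e(1) = 7:
  e(0) = 2, e(1) = 7, e(2) = 25, e(3) = 91
  so the recurrence gives e(3) = 91.
From the proposed closed form e(n) = 4ⁿ + 3ⁿ - 2:
  e(3) = 89.
The recurrence gives 91 but the closed form gives 89, so the closed form does not satisfy the recurrence.

No, the closed form is incorrect.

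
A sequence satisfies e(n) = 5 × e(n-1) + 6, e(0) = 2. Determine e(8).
Computing step by step:
e(0) = 2
e(1) = 5 × 2 + 6 = 16
e(2) = 5 × 16 + 6 = 86
e(3) = 5 × 86 + 6 = 436
e(4) = 5 × 436 + 6 = 2186
e(5) = 5 × 2186 + 6 = 10936
e(6) = 5 × 10936 + 6 = 54686
e(7) = 5 × 54686 + 6 = 273436
e(8) = 5 × 273436 + 6 = 1367186

1367186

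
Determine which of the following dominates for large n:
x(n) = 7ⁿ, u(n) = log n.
Comparing growth rates:
Growth-rate hierarchy: log n ≺ any polynomial ≺ any exponential cⁿ (c>1) ≺ n! ≺ nⁿ.
exponential base 7 dominates logarithmic asymptotically.

x(n) grows faster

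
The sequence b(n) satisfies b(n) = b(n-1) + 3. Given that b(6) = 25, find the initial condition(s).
b(6) = b(0) + 6·3, so b(0) = 25 - 18 = 7.

b(0) = 7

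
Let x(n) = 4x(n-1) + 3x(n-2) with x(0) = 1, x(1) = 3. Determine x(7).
Computing the sequence terms:
1, 3, 15, 69, 321, 1491, 6927, 32181

32181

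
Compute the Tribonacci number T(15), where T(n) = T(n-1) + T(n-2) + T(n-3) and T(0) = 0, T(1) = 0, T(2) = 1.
Computing the sequence terms:
0, 0, 1, 1, 2, 4, 7, 13, 24, 44, 81, 149, 274, 504, 927, 1705

1705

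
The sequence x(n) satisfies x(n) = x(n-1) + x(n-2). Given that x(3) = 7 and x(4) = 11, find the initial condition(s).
Work backwards using x(k) = x(k+2) - x(k+1):
x(2) = x(4) - x(3) = 11 - 7 = 4
x(1) = x(3) - x(2) = 7 - 4 = 3
x(0) = x(2) - x(1) = 4 - 3 = 1

x(0) = 1, x(1) = 3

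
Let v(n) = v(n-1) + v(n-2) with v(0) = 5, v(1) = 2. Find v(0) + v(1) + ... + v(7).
Computing the sequence terms: 5, 2, 7, 9, 16, 25, 41, 66
Adding these values together:

171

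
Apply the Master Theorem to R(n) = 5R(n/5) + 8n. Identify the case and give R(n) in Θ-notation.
Master Theorem template: R(n) = a·R(n/b) + f(n).
Here: a=5, b=5, f(n)=8n
Compute log_b(a) = log_5(5) = 1.
f(n) = 8n = Θ(n). Case 2: R(n) = Θ(n log n).

Case 2: R(n) = Θ(n log n)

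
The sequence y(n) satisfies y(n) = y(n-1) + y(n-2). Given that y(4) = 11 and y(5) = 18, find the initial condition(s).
Work backwards using y(k) = y(k+2) - y(k+1):
y(3) = y(5) - y(4) = 18 - 11 = 7
y(2) = y(4) - y(3) = 11 - 7 = 4
y(1) = y(3) - y(2) = 7 - 4 = 3
y(0) = y(2) - y(1) = 4 - 3 = 1

y(0) = 1, y(1) = 3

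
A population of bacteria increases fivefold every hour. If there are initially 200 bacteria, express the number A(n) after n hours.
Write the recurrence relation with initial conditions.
Each hour multiplies the count by 5, so the count after n hours depends only on the count after n-1 hours: A(n) = 5 × A(n-1). The starting count gives A(0) = 200.
Unrolling n times gives the closed form A(n) = 200 × 5ⁿ.

A(n) = 5 × A(n-1), A(0) = 200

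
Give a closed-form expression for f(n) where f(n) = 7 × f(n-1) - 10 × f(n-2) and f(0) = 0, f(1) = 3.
Recurrence: f(n) = 7 × f(n-1) - 10 × f(n-2), initial: f(0) = 0, f(1) = 3.
Characteristic equation: r² - 7r + 10 = 0, which factors as (r - 5)(r - 2) = 0, so r = 5, 2. General solution f(n) = A·5ⁿ + B·2ⁿ. From f(0) = 0: A + B = 0. From f(1) = 3: 5A + 2B = 3. Solving gives A = 1, B = -1.

f(n) = 5ⁿ - 2ⁿ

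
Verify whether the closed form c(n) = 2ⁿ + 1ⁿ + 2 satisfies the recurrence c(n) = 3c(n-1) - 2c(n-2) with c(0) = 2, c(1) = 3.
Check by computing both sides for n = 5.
From the recurrence with c(0) = 2, c(1) = 3:
  c(0) = 2, c(1) = 3, c(2) = 5, c(3) = 9, c(4) = 17, c(5) = 33
  so the recurrence gives c(5) = 33.
From the proposed closed form c(n) = 2ⁿ + 1ⁿ + 2:
  c(5) = 35.
The recurrence gives 33 but the closed form gives 35, so the closed form does not satisfy the recurrence.

No, the closed form is incorrect.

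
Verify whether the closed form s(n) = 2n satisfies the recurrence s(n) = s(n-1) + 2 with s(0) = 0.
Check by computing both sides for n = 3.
From the recurrence with s(0) = 0:
  s(0) = 0, s(1) = 2, s(2) = 4, s(3) = 6
  so the recurrence gives s(3) = 6.
From the proposed closed form s(n) = 2n:
  s(3) = 6.
Both sides give 6 at n = 3, and the initial condition(s) match, so the closed form is consistent.

Yes, the closed form is correct.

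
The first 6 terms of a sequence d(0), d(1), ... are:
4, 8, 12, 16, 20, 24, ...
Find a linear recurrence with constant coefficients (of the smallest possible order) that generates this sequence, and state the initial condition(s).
Look for the lowest-order linear relation among consecutive terms.
Observation: consecutive differences are constant (= 4).
Check at n=2: 1·8 + 4 = 12. ✓

d(n) = d(n-1) + 4, d(0) = 4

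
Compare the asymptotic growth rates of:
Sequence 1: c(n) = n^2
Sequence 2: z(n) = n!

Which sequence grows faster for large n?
Comparing growth rates:
Growth-rate hierarchy: log n ≺ any polynomial ≺ any exponential cⁿ (c>1) ≺ n! ≺ nⁿ.
factorial dominates polynomial degree 2 asymptotically.

z(n) grows faster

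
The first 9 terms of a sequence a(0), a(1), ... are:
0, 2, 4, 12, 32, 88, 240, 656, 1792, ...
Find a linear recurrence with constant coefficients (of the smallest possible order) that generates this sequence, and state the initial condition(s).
Look for the lowest-order linear relation among consecutive terms.
Observation: a(n) - 2·a(n-1) - (2)·a(n-2) = 0 holds for the shown terms, and no order-1 relation a(n) = α·a(n-1) + β fits.
Check at n=3: 2·4 + (2)·2 = 12. ✓

a(n) = 2a(n-1) + 2a(n-2), a(0) = 0, a(1) = 2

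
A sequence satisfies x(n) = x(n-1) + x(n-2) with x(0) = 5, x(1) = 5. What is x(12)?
Computing the sequence terms:
5, 5, 10, 15, 25, 40, 65, 105, 170, 275, 445, 720, 1165

1165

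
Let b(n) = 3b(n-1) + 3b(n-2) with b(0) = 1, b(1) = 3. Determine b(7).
Computing the sequence terms:
1, 3, 12, 45, 171, 648, 2457, 9315

9315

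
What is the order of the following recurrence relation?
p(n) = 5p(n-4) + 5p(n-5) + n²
The order is the largest lag k for which p(n-k) appears. Here the deepest term is p(n-5) (the n² term is non-homogeneous and does not affect the order), so the order is 5.

Order 5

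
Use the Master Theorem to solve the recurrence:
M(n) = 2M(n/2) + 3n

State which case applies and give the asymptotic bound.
Master Theorem template: M(n) = a·M(n/b) + f(n).
Here: a=2, b=2, f(n)=3n
Compute log_b(a) = log_2(2) = 1.
f(n) = 3n = Θ(n). Case 2: M(n) = Θ(n log n).

Case 2: M(n) = Θ(n log n)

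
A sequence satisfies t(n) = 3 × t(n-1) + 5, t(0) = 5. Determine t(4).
Computing step by step:
t(0) = 5
t(1) = 3 × 5 + 5 = 20
t(2) = 3 × 20 + 5 = 65
t(3) = 3 × 65 + 5 = 200
t(4) = 3 × 200 + 5 = 605

605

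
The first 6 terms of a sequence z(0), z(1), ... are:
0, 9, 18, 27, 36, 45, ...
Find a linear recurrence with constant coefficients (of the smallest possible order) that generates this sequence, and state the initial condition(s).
Look for the lowest-order linear relation among consecutive terms.
Observation: consecutive differences are constant (= 9).
Check at n=2: 1·9 + 9 = 18. ✓

z(n) = z(n-1) + 9, z(0) = 0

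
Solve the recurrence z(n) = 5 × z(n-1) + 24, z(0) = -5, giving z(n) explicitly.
Recurrence: z(n) = 5 × z(n-1) + 24, initial: z(0) = -5.
Try z(n) = A·5ⁿ + C. Substituting: A·5ⁿ + C = 5(A·5ⁿ⁻¹ + C) + 24 = A·5ⁿ + 5C + 24, so C = 5C + 24, giving C = -6. Then z(0) = A - 6 = -5 gives A = 1.

z(n) = 5ⁿ - 6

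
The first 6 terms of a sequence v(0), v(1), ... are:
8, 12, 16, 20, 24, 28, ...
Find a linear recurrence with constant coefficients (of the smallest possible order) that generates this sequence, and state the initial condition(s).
Look for the lowest-order linear relation among consecutive terms.
Observation: consecutive differences are constant (= 4).
Check at n=2: 1·12 + 4 = 16. ✓

v(n) = v(n-1) + 4, v(0) = 8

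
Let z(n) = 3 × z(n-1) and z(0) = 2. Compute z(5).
Computing step by step:
z(0) = 2
z(1) = 3 × 2 = 6
z(2) = 3 × 6 = 18
z(3) = 3 × 18 = 54
z(4) = 3 × 54 = 162
z(5) = 3 × 162 = 486

486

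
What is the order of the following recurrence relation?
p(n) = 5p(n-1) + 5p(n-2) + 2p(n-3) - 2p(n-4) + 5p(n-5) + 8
The order is the largest lag k for which p(n-k) appears. Here the deepest term is p(n-5) (the 8 term is non-homogeneous and does not affect the order), so the order is 5.

Order 5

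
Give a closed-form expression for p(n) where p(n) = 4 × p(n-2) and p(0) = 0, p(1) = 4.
Recurrence: p(n) = 4 × p(n-2), initial: p(0) = 0, p(1) = 4.
Characteristic equation: r² - 4 = 0, which factors as (r - 2)(r + 2) = 0, so r = 2, -2. General solution p(n) = A·2ⁿ + B·(-2)ⁿ. From p(0) = 0: A + B = 0. From p(1) = 4: 2A - 2B = 4. Solving gives A = 1, B = -1.

p(n) = 2ⁿ - (-2)ⁿ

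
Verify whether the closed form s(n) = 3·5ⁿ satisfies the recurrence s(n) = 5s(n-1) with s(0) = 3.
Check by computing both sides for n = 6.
From the recurrence with s(0) = 3:
  s(0) = 3, s(1) = 15, s(2) = 75, s(3) = 375, s(4) = 1875, s(5) = 9375, s(6) = 46875
  so the recurrence gives s(6) = 46875.
From the proposed closed form s(n) = 3·5ⁿ:
  s(6) = 46875.
Both sides give 46875 at n = 6, and the initial condition(s) match, so the closed form is consistent.

Yes, the closed form is correct.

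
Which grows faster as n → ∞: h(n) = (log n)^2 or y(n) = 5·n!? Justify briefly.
Comparing growth rates:
Growth-rate hierarchy: log n ≺ any polynomial ≺ any exponential cⁿ (c>1) ≺ n! ≺ nⁿ.
factorial dominates polylogarithmic (log n)^2 asymptotically.

y(n) grows faster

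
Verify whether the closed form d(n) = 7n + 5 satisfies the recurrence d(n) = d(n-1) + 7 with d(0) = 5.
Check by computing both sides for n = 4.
From the recurrence with d(0) = 5:
  d(0) = 5, d(1) = 12, d(2) = 19, d(3) = 26, d(4) = 33
  so the recurrence gives d(4) = 33.
From the proposed closed form d(n) = 7n + 5:
  d(4) = 33.
Both sides give 33 at n = 4, and the initial condition(s) match, so the closed form is consistent.

Yes, the closed form is correct.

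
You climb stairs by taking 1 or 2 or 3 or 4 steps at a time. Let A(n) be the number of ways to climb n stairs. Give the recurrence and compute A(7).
Condition on the size of the last step (1 to 4): before it there were n-1, …, n-4 stairs climbed, and these cases are disjoint, so A(n) = A(n-1) + A(n-2) + A(n-3) + A(n-4) (order-4 linear recurrence).
Initial conditions by direct count (compositions of i into parts ≤ 4): A(1) = 1; A(2) = 2; A(3) = 4; A(4) = 8.
Iterating the recurrence: A(5) = 15, A(6) = 29, A(7) = 56.

A(n) = A(n-1) + A(n-2) + A(n-3) + A(n-4), A(1) = 1, A(2) = 2, A(3) = 4, A(4) = 8; A(7) = 56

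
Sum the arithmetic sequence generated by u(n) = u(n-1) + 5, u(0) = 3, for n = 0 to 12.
Computing the sequence terms: 3, 8, 13, 18, 23, 28, 33, 38, 43, 48, 53, 58, 63
Adding these values together:

429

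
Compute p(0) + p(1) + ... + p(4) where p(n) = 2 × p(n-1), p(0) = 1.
Computing the sequence terms: 1, 2, 4, 8, 16
Adding these values together:

31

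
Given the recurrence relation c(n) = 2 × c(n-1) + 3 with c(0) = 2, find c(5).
Computing step by step:
c(0) = 2
c(1) = 2 × 2 + 3 = 7
c(2) = 2 × 7 + 3 = 17
c(3) = 2 × 17 + 3 = 37
c(4) = 2 × 37 + 3 = 77
c(5) = 2 × 77 + 3 = 157

157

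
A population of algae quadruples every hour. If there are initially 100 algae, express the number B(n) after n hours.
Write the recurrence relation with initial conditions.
Each hour multiplies the count by 4, so the count after n hours depends only on the count after n-1 hours: B(n) = 4 × B(n-1). The starting count gives B(0) = 100.
Unrolling n times gives the closed form B(n) = 100 × 4ⁿ.

B(n) = 4 × B(n-1), B(0) = 100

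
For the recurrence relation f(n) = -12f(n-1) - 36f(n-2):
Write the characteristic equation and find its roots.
Substitute f(n) = rⁿ and divide through by rⁿ⁻²: r² + 12r + 36 = 0
Factor: (r + 6)² = 0, so r = -6 (double root).
General solution: f(n) = (A + Bn)·(-6)ⁿ

Characteristic: r² + 12r + 36 = 0, Roots: r = -6 (double root)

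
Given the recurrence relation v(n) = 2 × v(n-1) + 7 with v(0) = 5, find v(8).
Computing step by step:
v(0) = 5
v(1) = 2 × 5 + 7 = 17
v(2) = 2 × 17 + 7 = 41
v(3) = 2 × 41 + 7 = 89
v(4) = 2 × 89 + 7 = 185
v(5) = 2 × 185 + 7 = 377
v(6) = 2 × 377 + 7 = 761
v(7) = 2 × 761 + 7 = 1529
v(8) = 2 × 1529 + 7 = 3065

3065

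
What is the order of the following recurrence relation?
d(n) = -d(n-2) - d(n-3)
The order is the largest lag k for which d(n-k) appears. Here the deepest term is d(n-3), so the order is 3.

Order 3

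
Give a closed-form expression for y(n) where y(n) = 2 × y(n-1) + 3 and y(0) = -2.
Recurrence: y(n) = 2 × y(n-1) + 3, initial: y(0) = -2.
Try y(n) = A·2ⁿ + C. Substituting: A·2ⁿ + C = 2(A·2ⁿ⁻¹ + C) + 3 = A·2ⁿ + 2C + 3, so C = 2C + 3, giving C = -3. Then y(0) = A - 3 = -2 gives A = 1.

y(n) = 2ⁿ - 3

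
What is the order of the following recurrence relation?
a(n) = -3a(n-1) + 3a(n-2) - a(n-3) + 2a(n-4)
The order is the largest lag k for which a(n-k) appears. Here the deepest term is a(n-4), so the order is 4.

Order 4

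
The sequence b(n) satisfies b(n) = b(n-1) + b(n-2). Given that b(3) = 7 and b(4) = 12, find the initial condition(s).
Work backwards using b(k) = b(k+2) - b(k+1):
b(2) = b(4) - b(3) = 12 - 7 = 5
b(1) = b(3) - b(2) = 7 - 5 = 2
b(0) = b(2) - b(1) = 5 - 2 = 3

b(0) = 3, b(1) = 2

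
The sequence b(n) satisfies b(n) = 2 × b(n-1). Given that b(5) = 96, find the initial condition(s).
In general b(n) = 2ⁿ · b(0). At n = 5: b(0) = b(5) / 2^5 = 96 / 32 = 3.

b(0) = 3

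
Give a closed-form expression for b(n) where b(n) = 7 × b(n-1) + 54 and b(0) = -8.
Recurrence: b(n) = 7 × b(n-1) + 54, initial: b(0) = -8.
Try b(n) = A·7ⁿ + C. Substituting: A·7ⁿ + C = 7(A·7ⁿ⁻¹ + C) + 54 = A·7ⁿ + 7C + 54, so C = 7C + 54, giving C = -9. Then b(0) = A - 9 = -8 gives A = 1.

b(n) = 7ⁿ - 9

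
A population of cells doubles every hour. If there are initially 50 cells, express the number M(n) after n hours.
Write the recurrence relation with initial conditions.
Each hour multiplies the count by 2, so the count after n hours depends only on the count after n-1 hours: M(n) = 2 × M(n-1). The starting count gives M(0) = 50.
Unrolling n times gives the closed form M(n) = 50 × 2ⁿ.

M(n) = 2 × M(n-1), M(0) = 50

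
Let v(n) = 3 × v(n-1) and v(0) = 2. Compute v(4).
Computing step by step:
v(0) = 2
v(1) = 3 × 2 = 6
v(2) = 3 × 6 = 18
v(3) = 3 × 18 = 54
v(4) = 3 × 54 = 162

162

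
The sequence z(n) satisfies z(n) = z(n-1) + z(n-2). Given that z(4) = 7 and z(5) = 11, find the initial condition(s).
Work backwards using z(k) = z(k+2) - z(k+1):
z(3) = z(5) - z(4) = 11 - 7 = 4
z(2) = z(4) - z(3) = 7 - 4 = 3
z(1) = z(3) - z(2) = 4 - 3 = 1
z(0) = z(2) - z(1) = 3 - 1 = 2

z(0) = 2, z(1) = 1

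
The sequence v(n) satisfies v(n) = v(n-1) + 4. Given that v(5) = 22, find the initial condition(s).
v(5) = v(0) + 5·4, so v(0) = 22 - 20 = 2.

v(0) = 2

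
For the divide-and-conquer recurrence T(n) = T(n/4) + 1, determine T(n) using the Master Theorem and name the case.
Master Theorem template: T(n) = a·T(n/b) + f(n).
Here: a=1, b=4, f(n)=1
Compute log_b(a) = log_4(1) = 0.
f(n) = 1 = Θ(1). Case 2: T(n) = Θ(log n).

Case 2: T(n) = Θ(log n)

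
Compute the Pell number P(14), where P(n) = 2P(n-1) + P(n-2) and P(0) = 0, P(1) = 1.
Computing the sequence terms:
0, 1, 2, 5, 12, 29, 70, 169, 408, 985, 2378, 5741, 13860, 33461, 80782

80782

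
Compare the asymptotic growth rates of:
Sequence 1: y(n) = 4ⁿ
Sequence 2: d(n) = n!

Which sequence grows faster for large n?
Comparing growth rates:
Growth-rate hierarchy: log n ≺ any polynomial ≺ any exponential cⁿ (c>1) ≺ n! ≺ nⁿ.
factorial dominates exponential base 4 asymptotically.

d(n) grows faster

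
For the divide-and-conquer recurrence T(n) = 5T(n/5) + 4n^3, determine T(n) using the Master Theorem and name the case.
Master Theorem template: T(n) = a·T(n/b) + f(n).
Here: a=5, b=5, f(n)=4n^3
Compute log_b(a) = log_5(5) = 1.
f(n) = 4n^3 = Ω(n^(1+ε)) with ε = 2, and the regularity condition holds (a·f(n/b) = (a/b^3)·f(n) with a/b^3 = 5^-2 < 1). Case 3: T(n) = Θ(f(n)) = Θ(n^3).

Case 3: T(n) = Θ(n^3)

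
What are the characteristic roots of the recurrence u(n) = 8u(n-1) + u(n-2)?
Substitute u(n) = rⁿ and divide through by rⁿ⁻²: r² - 8r - 1 = 0
Discriminant: 8² + 4·1 = 68, not a perfect square, so by the quadratic formula r = (8 ± √68)/2.
General solution: u(n) = A·r₁ⁿ + B·r₂ⁿ where r₁,r₂ = (8 ± √68)/2

Characteristic: r² - 8r - 1 = 0, Roots: r = (8 ± √68)/2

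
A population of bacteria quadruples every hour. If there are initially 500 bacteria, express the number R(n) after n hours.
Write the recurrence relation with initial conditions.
Each hour multiplies the count by 4, so the count after n hours depends only on the count after n-1 hours: R(n) = 4 × R(n-1). The starting count gives R(0) = 500.
Unrolling n times gives the closed form R(n) = 500 × 4ⁿ.

R(n) = 4 × R(n-1), R(0) = 500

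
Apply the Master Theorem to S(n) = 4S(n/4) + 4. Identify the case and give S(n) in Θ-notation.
Master Theorem template: S(n) = a·S(n/b) + f(n).
Here: a=4, b=4, f(n)=4
Compute log_b(a) = log_4(4) = 1.
f(n) = 4 = O(n^(1-ε)) with ε = 1. Case 1: S(n) = Θ(n^log_b(a)) = Θ(n).

Case 1: S(n) = Θ(n)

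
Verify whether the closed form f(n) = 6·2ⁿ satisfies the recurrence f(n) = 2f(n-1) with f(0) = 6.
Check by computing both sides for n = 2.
From the recurrence with f(0) = 6:
  f(0) = 6, f(1) = 12, f(2) = 24
  so the recurrence gives f(2) = 24.
From the proposed closed form f(n) = 6·2ⁿ:
  f(2) = 24.
Both sides give 24 at n = 2, and the initial condition(s) match, so the closed form is consistent.

Yes, the closed form is correct.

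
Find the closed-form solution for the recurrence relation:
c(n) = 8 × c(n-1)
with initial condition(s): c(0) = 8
Recurrence: c(n) = 8 × c(n-1), initial: c(0) = 8.
Each term is 8 times the previous, so this is geometric with ratio 8. After n steps: c(n) = c(0)·8ⁿ = 8·8ⁿ.

c(n) = 8·8ⁿ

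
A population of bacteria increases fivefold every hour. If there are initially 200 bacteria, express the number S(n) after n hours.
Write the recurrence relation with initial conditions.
Each hour multiplies the count by 5, so the count after n hours depends only on the count after n-1 hours: S(n) = 5 × S(n-1). The starting count gives S(0) = 200.
Unrolling n times gives the closed form S(n) = 200 × 5ⁿ.

S(n) = 5 × S(n-1), S(0) = 200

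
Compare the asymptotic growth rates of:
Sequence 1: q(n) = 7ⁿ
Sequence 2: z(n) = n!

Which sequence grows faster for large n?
Comparing growth rates:
Growth-rate hierarchy: log n ≺ any polynomial ≺ any exponential cⁿ (c>1) ≺ n! ≺ nⁿ.
factorial dominates exponential base 7 asymptotically.

z(n) grows faster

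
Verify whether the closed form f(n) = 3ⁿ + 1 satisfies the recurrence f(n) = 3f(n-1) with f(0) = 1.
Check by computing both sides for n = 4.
From the recurrence with f(0) = 1:
  f(0) = 1, f(1) = 3, f(2) = 9, f(3) = 27, f(4) = 81
  so the recurrence gives f(4) = 81.
From the proposed closed form f(n) = 3ⁿ + 1:
  f(4) = 82.
The recurrence gives 81 but the closed form gives 82, so the closed form does not satisfy the recurrence.

No, the closed form is incorrect.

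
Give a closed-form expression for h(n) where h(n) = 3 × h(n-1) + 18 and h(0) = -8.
Recurrence: h(n) = 3 × h(n-1) + 18, initial: h(0) = -8.
Try h(n) = A·3ⁿ + C. Substituting: A·3ⁿ + C = 3(A·3ⁿ⁻¹ + C) + 18 = A·3ⁿ + 3C + 18, so C = 3C + 18, giving C = -9. Then h(0) = A - 9 = -8 gives A = 1.

h(n) = 3ⁿ - 9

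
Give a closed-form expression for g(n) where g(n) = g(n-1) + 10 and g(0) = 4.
Recurrence: g(n) = g(n-1) + 10, initial: g(0) = 4.
Each step adds 10, so g(n) = g(0) + 10n = 10n + 4.

g(n) = 10n + 4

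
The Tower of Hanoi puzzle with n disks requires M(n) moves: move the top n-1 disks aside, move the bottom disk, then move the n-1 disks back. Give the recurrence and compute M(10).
Moving n disks = move the top n-1 disks aside (M(n-1) moves) + move the largest disk (1 move) + move the n-1 disks back on top (M(n-1) moves), so M(n) = 2M(n-1) + 1, with M(1) = 1 (a single disk takes one move).
First terms: 1, 3, 7, 15, 31, 63, … — each is one less than a power of 2. Indeed M(n) + 1 = 2(M(n-1) + 1) with M(1) + 1 = 2, so M(n) + 1 = 2ⁿ and M(n) = 2ⁿ - 1.
Hence M(10) = 2^10 - 1 = 1024 - 1 = 1023.

M(n) = 2M(n-1) + 1, M(1) = 1; M(10) = 1023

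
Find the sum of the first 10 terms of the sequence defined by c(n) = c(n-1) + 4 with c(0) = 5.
Computing the sequence terms: 5, 9, 13, 17, 21, 25, 29, 33, 37, 41
Adding these values together:

230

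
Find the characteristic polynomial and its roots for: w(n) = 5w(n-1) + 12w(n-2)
Substitute w(n) = rⁿ and divide through by rⁿ⁻²: r² - 5r - 12 = 0
Discriminant: 5² + 4·12 = 73, not a perfect square, so by the quadratic formula r = (5 ± √73)/2.
General solution: w(n) = A·r₁ⁿ + B·r₂ⁿ where r₁,r₂ = (5 ± √73)/2

Characteristic: r² - 5r - 12 = 0, Roots: r = (5 ± √73)/2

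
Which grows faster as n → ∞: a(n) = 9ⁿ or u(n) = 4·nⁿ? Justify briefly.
Comparing growth rates:
Growth-rate hierarchy: log n ≺ any polynomial ≺ any exponential cⁿ (c>1) ≺ n! ≺ nⁿ.
super-exponential nⁿ dominates exponential base 9 asymptotically.

u(n) grows faster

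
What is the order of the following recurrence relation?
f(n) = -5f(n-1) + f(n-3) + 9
The order is the largest lag k for which f(n-k) appears. Here the deepest term is f(n-3) (the 9 term is non-homogeneous and does not affect the order), so the order is 3.

Order 3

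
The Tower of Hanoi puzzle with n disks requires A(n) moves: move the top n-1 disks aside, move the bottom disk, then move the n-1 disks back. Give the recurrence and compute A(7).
Moving n disks = move the top n-1 disks aside (A(n-1) moves) + move the largest disk (1 move) + move the n-1 disks back on top (A(n-1) moves), so A(n) = 2A(n-1) + 1, with A(1) = 1 (a single disk takes one move).
First terms: 1, 3, 7, 15, 31, 63, … — each is one less than a power of 2. Indeed A(n) + 1 = 2(A(n-1) + 1) with A(1) + 1 = 2, so A(n) + 1 = 2ⁿ and A(n) = 2ⁿ - 1.
Hence A(7) = 2^7 - 1 = 128 - 1 = 127.

A(n) = 2A(n-1) + 1, A(1) = 1; A(7) = 127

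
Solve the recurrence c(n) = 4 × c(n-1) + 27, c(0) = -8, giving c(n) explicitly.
Recurrence: c(n) = 4 × c(n-1) + 27, initial: c(0) = -8.
Try c(n) = A·4ⁿ + C. Substituting: A·4ⁿ + C = 4(A·4ⁿ⁻¹ + C) + 27 = A·4ⁿ + 4C + 27, so C = 4C + 27, giving C = -9. Then c(0) = A - 9 = -8 gives A = 1.

c(n) = 4ⁿ - 9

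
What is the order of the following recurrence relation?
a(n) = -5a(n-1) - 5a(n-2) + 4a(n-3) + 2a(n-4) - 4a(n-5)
The order is the largest lag k for which a(n-k) appears. Here the deepest term is a(n-5), so the order is 5.

Order 5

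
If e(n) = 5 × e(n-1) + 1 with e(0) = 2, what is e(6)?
Computing step by step:
e(0) = 2
e(1) = 5 × 2 + 1 = 11
e(2) = 5 × 11 + 1 = 56
e(3) = 5 × 56 + 1 = 281
e(4) = 5 × 281 + 1 = 1406
e(5) = 5 × 1406 + 1 = 7031
e(6) = 5 × 7031 + 1 = 35156

35156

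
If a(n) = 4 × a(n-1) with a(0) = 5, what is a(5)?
Computing step by step:
a(0) = 5
a(1) = 4 × 5 = 20
a(2) = 4 × 20 = 80
a(3) = 4 × 80 = 320
a(4) = 4 × 320 = 1280
a(5) = 4 × 1280 = 5120

5120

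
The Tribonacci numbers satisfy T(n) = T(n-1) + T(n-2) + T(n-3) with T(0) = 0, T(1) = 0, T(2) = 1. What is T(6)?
Computing the sequence terms:
0, 0, 1, 1, 2, 4, 7

7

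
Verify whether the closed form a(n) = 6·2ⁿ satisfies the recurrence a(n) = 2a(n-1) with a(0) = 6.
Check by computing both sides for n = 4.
From the recurrence with a(0) = 6:
  a(0) = 6, a(1) = 12, a(2) = 24, a(3) = 48, a(4) = 96
  so the recurrence gives a(4) = 96.
From the proposed closed form a(n) = 6·2ⁿ:
  a(4) = 96.
Both sides give 96 at n = 4, and the initial condition(s) match, so the closed form is consistent.

Yes, the closed form is correct.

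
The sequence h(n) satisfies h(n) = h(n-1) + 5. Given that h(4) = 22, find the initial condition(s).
h(4) = h(0) + 4·5, so h(0) = 22 - 20 = 2.

h(0) = 2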